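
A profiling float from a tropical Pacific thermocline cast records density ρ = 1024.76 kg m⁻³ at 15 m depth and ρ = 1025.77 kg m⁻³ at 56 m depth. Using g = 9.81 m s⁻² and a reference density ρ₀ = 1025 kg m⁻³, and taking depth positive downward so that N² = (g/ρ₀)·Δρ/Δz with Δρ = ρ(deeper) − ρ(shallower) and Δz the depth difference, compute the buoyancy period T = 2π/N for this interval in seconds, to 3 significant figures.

409 s

Δρ = 1025.77 − 1024.76 = 1.01 kg m⁻³ over Δz = 56 − 15 = 41 m.
N² = (9.81/1025) × (1.01/41) = 2.3577 × 10⁻⁴ s⁻².
N = √(2.3577 × 10⁻⁴) = 0.015355 rad s⁻¹, so T = 2π/N = 409.19 s ≈ 409 s.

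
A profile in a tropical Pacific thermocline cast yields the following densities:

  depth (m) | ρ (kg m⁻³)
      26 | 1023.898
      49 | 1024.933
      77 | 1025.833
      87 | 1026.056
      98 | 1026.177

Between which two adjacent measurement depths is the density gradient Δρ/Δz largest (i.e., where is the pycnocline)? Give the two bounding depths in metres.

Compute the density gradient over each adjacent pair:
  26–49 m: Δρ/Δz = 1.035/23 = 0.045 kg m⁻⁴
  49–77 m: Δρ/Δz = 0.900/28 = 0.032 kg m⁻⁴
  77–87 m: Δρ/Δz = 0.223/10 = 0.022 kg m⁻⁴
  87–98 m: Δρ/Δz = 0.121/11 = 0.011 kg m⁻⁴
The largest gradient is in the 26–49 m interval — the pycnocline.

26–49 m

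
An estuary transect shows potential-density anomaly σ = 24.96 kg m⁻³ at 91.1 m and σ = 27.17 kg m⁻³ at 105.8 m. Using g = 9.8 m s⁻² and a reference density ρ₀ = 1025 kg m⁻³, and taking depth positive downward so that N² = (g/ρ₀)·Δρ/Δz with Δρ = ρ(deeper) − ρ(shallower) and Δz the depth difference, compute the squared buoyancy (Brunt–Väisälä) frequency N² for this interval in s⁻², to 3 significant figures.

1.44 × 10⁻³ s⁻²

Δρ = 1027.17 − 1024.96 = 2.21 kg m⁻³ over Δz = 105.8 − 91.1 = 14.7 m.
N² = (9.8/1025) × (2.21/14.7) = 1.4374 × 10⁻³ s⁻² ≈ 1.44 × 10⁻³ s⁻².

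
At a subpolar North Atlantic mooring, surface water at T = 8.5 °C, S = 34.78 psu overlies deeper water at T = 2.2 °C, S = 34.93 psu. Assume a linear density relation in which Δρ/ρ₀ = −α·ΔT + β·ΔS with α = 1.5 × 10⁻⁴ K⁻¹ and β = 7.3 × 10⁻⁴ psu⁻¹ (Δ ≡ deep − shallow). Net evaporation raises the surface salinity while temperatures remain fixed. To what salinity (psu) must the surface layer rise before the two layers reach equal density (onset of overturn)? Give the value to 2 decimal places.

Neutral buoyancy requires −α(T_deep − T_surf) + β(S_deep − S_surf′) = 0.
S_surf′ = S_deep − (α/β)·ΔT = 34.93 − (1.5 × 10⁻⁴/7.3 × 10⁻⁴)·(-6.3) = 36.2245 psu.
Increase required: 36.2245 − 34.78 = 1.4445 psu.

36.22 psu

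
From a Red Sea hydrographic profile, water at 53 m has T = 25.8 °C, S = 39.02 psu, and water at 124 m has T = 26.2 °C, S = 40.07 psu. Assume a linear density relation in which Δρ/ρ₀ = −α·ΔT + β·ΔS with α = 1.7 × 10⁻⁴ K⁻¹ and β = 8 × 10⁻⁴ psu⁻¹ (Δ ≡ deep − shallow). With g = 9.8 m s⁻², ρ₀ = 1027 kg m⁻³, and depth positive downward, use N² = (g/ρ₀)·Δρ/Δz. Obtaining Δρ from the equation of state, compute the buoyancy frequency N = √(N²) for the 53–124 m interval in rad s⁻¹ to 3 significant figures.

ΔT = +0.4 K, ΔS = +1.05 psu (deep − shallow).
Δρ/ρ₀ = −αΔT + βΔS = -6.80 × 10⁻⁵ + 8.40 × 10⁻⁴ = 7.72 × 10⁻⁴, so Δρ ≈ 0.7928 kg m⁻³.
N² = (g/ρ₀)·Δρ/Δz = g·(Δρ/ρ₀)/Δz = 9.8 × 7.72 × 10⁻⁴ / 71 = 1.0656 × 10⁻⁴ s⁻².
N = √(1.0656 × 10⁻⁴) = 0.010323 rad s⁻¹ ≈ 0.0103 rad s⁻¹.

0.0103 rad s⁻¹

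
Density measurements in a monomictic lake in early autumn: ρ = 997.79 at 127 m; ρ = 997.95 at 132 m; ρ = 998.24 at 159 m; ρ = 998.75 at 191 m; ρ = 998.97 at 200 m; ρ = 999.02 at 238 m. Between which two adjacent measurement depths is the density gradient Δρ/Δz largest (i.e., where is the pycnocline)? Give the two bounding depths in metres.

Compute the density gradient over each adjacent pair:
  127–132 m: Δρ/Δz = 0.16/5 = 0.032 kg m⁻⁴
  132–159 m: Δρ/Δz = 0.29/27 = 0.011 kg m⁻⁴
  159–191 m: Δρ/Δz = 0.51/32 = 0.016 kg m⁻⁴
  191–200 m: Δρ/Δz = 0.22/9 = 0.024 kg m⁻⁴
  200–238 m: Δρ/Δz = 0.05/38 = 1.3 × 10⁻³ kg m⁻⁴
The largest gradient is in the 127–132 m interval — the pycnocline.

127–132 m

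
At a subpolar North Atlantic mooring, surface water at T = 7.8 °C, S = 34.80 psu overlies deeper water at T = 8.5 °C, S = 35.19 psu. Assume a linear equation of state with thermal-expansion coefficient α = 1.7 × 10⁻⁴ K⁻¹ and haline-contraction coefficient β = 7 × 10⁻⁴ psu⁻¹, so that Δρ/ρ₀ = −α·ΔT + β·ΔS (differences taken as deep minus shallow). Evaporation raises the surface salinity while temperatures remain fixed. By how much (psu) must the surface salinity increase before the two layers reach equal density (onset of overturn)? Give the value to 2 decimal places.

Neutral buoyancy requires −α(T_deep − T_surf) + β(S_deep − S_surf′) = 0.
S_surf′ = S_deep − (α/β)·ΔT = 35.19 − (1.7 × 10⁻⁴/7 × 10⁻⁴)·(+0.7) = 35.0200 psu.
Increase required: 35.0200 − 34.80 = 0.2200 psu.

0.22 psu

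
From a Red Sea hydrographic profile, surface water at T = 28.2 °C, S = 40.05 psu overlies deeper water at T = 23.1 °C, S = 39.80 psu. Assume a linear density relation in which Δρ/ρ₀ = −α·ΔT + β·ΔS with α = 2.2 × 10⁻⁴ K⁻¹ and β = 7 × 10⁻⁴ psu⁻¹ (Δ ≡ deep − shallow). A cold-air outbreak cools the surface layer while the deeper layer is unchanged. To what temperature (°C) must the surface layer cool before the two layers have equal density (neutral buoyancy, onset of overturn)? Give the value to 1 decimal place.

Neutral buoyancy requires Δρ = 0, i.e. −α(T_deep − T_surf′) + β(S_deep − S_surf) = 0.
T_surf′ = T_deep − (β/α)·ΔS = 23.1 − (7 × 10⁻⁴/2.2 × 10⁻⁴)·(-0.25) = 23.895 °C.
Cooling required: 28.2 − (23.895) = 4.305 °C.

23.9 °C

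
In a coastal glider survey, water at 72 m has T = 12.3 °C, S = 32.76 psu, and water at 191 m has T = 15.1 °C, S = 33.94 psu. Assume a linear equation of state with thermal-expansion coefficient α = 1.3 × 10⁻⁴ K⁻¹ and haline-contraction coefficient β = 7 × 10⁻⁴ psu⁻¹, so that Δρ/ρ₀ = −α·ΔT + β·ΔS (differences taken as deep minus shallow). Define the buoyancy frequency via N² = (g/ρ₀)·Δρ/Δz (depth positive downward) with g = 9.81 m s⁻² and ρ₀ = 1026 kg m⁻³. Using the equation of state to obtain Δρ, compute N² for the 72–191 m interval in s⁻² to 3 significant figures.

ΔT = +2.8 K, ΔS = +1.18 psu (deep − shallow).
Δρ/ρ₀ = −αΔT + βΔS = -3.64 × 10⁻⁴ + 8.26 × 10⁻⁴ = 4.62 × 10⁻⁴, so Δρ ≈ 0.4740 kg m⁻³.
N² = (g/ρ₀)·Δρ/Δz = g·(Δρ/ρ₀)/Δz = 9.81 × 4.62 × 10⁻⁴ / 119 = 3.8086 × 10⁻⁵ s⁻² ≈ 3.81 × 10⁻⁵ s⁻².

3.81 × 10⁻⁵ s⁻²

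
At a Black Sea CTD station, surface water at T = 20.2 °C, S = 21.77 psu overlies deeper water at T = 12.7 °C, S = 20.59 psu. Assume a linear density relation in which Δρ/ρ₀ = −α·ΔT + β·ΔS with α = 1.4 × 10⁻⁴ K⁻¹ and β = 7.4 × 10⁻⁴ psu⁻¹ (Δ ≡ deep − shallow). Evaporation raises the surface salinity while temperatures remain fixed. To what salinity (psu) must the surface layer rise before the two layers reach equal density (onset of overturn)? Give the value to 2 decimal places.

22.01 psu

Neutral buoyancy requires −α(T_deep − T_surf) + β(S_deep − S_surf′) = 0.
S_surf′ = S_deep − (α/β)·ΔT = 20.59 − (1.4 × 10⁻⁴/7.4 × 10⁻⁴)·(-7.5) = 22.0089 psu.
Increase required: 22.0089 − 21.77 = 0.2389 psu.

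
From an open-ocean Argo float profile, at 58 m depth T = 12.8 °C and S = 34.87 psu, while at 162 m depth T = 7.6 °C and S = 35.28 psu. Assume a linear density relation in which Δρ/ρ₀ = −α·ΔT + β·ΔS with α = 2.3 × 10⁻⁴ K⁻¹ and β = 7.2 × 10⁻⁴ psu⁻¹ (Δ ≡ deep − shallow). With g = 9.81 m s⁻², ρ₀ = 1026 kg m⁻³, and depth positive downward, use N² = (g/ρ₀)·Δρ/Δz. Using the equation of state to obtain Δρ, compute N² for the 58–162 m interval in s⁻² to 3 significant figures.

ΔT = -5.2 K, ΔS = +0.41 psu (deep − shallow).
Δρ/ρ₀ = −αΔT + βΔS = 1.196 × 10⁻³ + 2.952 × 10⁻⁴ = 1.4912 × 10⁻³, so Δρ ≈ 1.530 kg m⁻³.
N² = (g/ρ₀)·Δρ/Δz = g·(Δρ/ρ₀)/Δz = 9.81 × 1.4912 × 10⁻³ / 104 = 1.4066 × 10⁻⁴ s⁻² ≈ 1.41 × 10⁻⁴ s⁻².

1.41 × 10⁻⁴ s⁻²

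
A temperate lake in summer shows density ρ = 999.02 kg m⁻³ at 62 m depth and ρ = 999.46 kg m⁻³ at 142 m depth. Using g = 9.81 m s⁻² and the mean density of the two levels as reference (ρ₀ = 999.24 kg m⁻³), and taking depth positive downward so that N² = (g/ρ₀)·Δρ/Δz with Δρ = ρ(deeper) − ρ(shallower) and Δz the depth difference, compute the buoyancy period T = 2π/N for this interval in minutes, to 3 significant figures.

Δρ = 999.46 − 999.02 = 0.44 kg m⁻³ over Δz = 142 − 62 = 80 m.
N² = (9.81/999.24) × (0.44/80) = 5.3996 × 10⁻⁵ s⁻².
N = √(5.3996 × 10⁻⁵) = 7.3482 × 10⁻³ rad s⁻¹, so T = 2π/N = 855.06 s = 14.251 min ≈ 14.3 min.
N² > 0, so the interval is statically stable.

14.3 min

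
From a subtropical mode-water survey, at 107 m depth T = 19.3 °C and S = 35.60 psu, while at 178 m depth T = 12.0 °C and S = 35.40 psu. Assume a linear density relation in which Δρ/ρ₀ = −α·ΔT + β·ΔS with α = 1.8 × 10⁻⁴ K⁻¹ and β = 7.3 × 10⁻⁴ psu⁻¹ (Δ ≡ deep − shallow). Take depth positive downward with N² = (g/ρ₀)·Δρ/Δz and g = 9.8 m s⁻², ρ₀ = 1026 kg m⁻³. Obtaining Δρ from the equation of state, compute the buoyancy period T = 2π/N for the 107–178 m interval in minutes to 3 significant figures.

ΔT = -7.3 K, ΔS = -0.20 psu (deep − shallow).
Δρ/ρ₀ = −αΔT + βΔS = 1.314 × 10⁻³ − 1.46 × 10⁻⁴ = 1.168 × 10⁻³, so Δρ ≈ 1.198 kg m⁻³.
N² = (g/ρ₀)·Δρ/Δz = g·(Δρ/ρ₀)/Δz = 9.8 × 1.168 × 10⁻³ / 71 = 1.6122 × 10⁻⁴ s⁻².
N = √(1.6122 × 10⁻⁴) = 0.012697 rad s⁻¹ → T = 2π/N = 494.86 s = 8.2477 min ≈ 8.25 min.

8.25 min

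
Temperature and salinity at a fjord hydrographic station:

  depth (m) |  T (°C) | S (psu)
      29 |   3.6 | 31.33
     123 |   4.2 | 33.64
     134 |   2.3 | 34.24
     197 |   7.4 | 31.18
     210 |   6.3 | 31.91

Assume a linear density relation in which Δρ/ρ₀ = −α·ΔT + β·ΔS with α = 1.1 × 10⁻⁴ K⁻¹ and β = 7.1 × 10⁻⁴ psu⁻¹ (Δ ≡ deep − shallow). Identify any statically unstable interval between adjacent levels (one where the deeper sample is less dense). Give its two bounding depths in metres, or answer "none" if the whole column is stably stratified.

134–197 m

Evaluate Δρ/ρ₀ = −αΔT + βΔS across each adjacent pair:
  29–123 m: −αΔT+βΔS = −(1.1 × 10⁻⁴)(+0.6)+(7.1 × 10⁻⁴)(+2.31) = 1.6 × 10⁻³ → stable
  123–134 m: −αΔT+βΔS = −(1.1 × 10⁻⁴)(-1.9)+(7.1 × 10⁻⁴)(+0.60) = 6.3 × 10⁻⁴ → stable
  134–197 m: −αΔT+βΔS = −(1.1 × 10⁻⁴)(+5.1)+(7.1 × 10⁻⁴)(-3.06) = -2.7 × 10⁻³ → UNSTABLE
  197–210 m: −αΔT+βΔS = −(1.1 × 10⁻⁴)(-1.1)+(7.1 × 10⁻⁴)(+0.73) = 6.4 × 10⁻⁴ → stable
The 134–197 m interval has Δρ < 0: lighter water underlies denser water.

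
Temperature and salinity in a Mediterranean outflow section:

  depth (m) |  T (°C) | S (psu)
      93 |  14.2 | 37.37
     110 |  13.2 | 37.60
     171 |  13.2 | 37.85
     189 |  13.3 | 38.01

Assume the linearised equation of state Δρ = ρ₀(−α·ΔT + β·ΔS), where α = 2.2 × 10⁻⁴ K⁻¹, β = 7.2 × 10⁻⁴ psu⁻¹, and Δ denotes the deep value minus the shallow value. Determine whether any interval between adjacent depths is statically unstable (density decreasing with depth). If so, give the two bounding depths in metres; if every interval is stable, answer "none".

none

Evaluate Δρ/ρ₀ = −αΔT + βΔS across each adjacent pair:
  93–110 m: −αΔT+βΔS = −(2.2 × 10⁻⁴)(-1.0)+(7.2 × 10⁻⁴)(+0.23) = 3.9 × 10⁻⁴ → stable
  110–171 m: −αΔT+βΔS = −(2.2 × 10⁻⁴)(+0.0)+(7.2 × 10⁻⁴)(+0.25) = 1.8 × 10⁻⁴ → stable
  171–189 m: −αΔT+βΔS = −(2.2 × 10⁻⁴)(+0.1)+(7.2 × 10⁻⁴)(+0.16) = 9.3 × 10⁻⁵ → stable
Every interval has Δρ > 0: the column is stably stratified throughout.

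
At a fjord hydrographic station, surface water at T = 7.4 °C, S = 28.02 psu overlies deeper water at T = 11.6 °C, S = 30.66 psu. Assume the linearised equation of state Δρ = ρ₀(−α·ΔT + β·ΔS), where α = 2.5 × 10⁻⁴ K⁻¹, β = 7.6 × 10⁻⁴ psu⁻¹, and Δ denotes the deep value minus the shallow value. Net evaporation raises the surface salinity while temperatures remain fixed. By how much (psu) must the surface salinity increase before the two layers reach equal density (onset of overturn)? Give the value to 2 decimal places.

Neutral buoyancy requires −α(T_deep − T_surf) + β(S_deep − S_surf′) = 0.
S_surf′ = S_deep − (α/β)·ΔT = 30.66 − (2.5 × 10⁻⁴/7.6 × 10⁻⁴)·(+4.2) = 29.2784 psu.
Increase required: 29.2784 − 28.02 = 1.2584 psu.

1.26 psu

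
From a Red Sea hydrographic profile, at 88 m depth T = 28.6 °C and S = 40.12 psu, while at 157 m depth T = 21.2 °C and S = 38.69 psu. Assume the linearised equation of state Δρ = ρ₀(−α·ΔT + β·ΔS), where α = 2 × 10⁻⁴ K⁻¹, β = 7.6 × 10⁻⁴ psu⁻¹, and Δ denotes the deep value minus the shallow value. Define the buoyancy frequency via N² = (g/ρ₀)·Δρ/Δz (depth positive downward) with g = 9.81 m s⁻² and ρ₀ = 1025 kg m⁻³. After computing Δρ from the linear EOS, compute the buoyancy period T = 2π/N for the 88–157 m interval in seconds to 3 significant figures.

ΔT = -7.4 K, ΔS = -1.43 psu (deep − shallow).
Δρ/ρ₀ = −αΔT + βΔS = 1.48 × 10⁻³ − 1.0868 × 10⁻³ = 3.932 × 10⁻⁴, so Δρ ≈ 0.4030 kg m⁻³.
N² = (g/ρ₀)·Δρ/Δz = g·(Δρ/ρ₀)/Δz = 9.81 × 3.932 × 10⁻⁴ / 69 = 5.5903 × 10⁻⁵ s⁻².
N = √(5.5903 × 10⁻⁵) = 7.4768 × 10⁻³ rad s⁻¹ → T = 2π/N = 840.36 s ≈ 840 s.

840 s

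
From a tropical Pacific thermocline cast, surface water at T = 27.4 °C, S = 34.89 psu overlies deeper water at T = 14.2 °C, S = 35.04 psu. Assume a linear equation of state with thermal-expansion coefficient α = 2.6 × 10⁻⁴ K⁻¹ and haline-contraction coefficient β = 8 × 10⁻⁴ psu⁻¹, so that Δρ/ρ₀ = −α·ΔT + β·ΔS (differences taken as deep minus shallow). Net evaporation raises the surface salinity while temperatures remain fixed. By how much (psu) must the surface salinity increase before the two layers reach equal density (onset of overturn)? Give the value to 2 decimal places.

Neutral buoyancy requires −α(T_deep − T_surf) + β(S_deep − S_surf′) = 0.
S_surf′ = S_deep − (α/β)·ΔT = 35.04 − (2.6 × 10⁻⁴/8 × 10⁻⁴)·(-13.2) = 39.3300 psu.
Increase required: 39.3300 − 34.89 = 4.4400 psu.

4.44 psu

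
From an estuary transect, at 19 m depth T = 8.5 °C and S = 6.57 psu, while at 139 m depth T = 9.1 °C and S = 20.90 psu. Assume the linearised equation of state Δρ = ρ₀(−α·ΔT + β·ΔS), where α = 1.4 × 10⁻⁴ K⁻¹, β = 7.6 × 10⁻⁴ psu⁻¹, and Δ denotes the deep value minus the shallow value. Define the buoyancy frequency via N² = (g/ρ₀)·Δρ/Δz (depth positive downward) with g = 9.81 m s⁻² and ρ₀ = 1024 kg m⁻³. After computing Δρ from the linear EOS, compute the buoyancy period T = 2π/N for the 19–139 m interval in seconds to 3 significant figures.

ΔT = +0.6 K, ΔS = +14.33 psu (deep − shallow).
Δρ/ρ₀ = −αΔT + βΔS = -8.40 × 10⁻⁵ + 0.0108908 = 0.0108068, so Δρ ≈ 11.07 kg m⁻³.
N² = (g/ρ₀)·Δρ/Δz = g·(Δρ/ρ₀)/Δz = 9.81 × 0.0108068 / 120 = 8.8346 × 10⁻⁴ s⁻².
N = √(8.8346 × 10⁻⁴) = 0.029723 rad s⁻¹ → T = 2π/N = 211.39 s ≈ 211 s.

211 s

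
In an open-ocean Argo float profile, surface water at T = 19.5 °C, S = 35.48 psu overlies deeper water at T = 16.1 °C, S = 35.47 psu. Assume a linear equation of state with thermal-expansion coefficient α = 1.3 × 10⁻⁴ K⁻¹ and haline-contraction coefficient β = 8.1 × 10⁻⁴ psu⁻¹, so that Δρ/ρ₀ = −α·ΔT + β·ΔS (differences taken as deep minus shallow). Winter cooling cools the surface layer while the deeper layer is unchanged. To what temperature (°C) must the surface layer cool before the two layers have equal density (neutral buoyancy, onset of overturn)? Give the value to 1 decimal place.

16.2 °C

Neutral buoyancy requires Δρ = 0, i.e. −α(T_deep − T_surf′) + β(S_deep − S_surf) = 0.
T_surf′ = T_deep − (β/α)·ΔS = 16.1 − (8.1 × 10⁻⁴/1.3 × 10⁻⁴)·(-0.01) = 16.162 °C.
Cooling required: 19.5 − (16.162) = 3.338 °C.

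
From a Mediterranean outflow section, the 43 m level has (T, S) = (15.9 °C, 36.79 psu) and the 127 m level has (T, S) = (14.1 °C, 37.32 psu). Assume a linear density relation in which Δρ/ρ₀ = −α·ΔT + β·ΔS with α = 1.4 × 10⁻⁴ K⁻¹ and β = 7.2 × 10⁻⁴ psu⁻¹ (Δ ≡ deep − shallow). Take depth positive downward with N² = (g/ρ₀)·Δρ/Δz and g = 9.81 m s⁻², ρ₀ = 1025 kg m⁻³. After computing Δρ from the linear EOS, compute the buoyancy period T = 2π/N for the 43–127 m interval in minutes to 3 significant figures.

12.2 min

ΔT = -1.8 K, ΔS = +0.53 psu (deep − shallow).
Δρ/ρ₀ = −αΔT + βΔS = 2.52 × 10⁻⁴ + 3.816 × 10⁻⁴ = 6.336 × 10⁻⁴, so Δρ ≈ 0.6494 kg m⁻³.
N² = (g/ρ₀)·Δρ/Δz = g·(Δρ/ρ₀)/Δz = 9.81 × 6.336 × 10⁻⁴ / 84 = 7.3995 × 10⁻⁵ s⁻².
N = √(7.3995 × 10⁻⁵) = 8.6020 × 10⁻³ rad s⁻¹ → T = 2π/N = 730.43 s = 12.174 min ≈ 12.2 min.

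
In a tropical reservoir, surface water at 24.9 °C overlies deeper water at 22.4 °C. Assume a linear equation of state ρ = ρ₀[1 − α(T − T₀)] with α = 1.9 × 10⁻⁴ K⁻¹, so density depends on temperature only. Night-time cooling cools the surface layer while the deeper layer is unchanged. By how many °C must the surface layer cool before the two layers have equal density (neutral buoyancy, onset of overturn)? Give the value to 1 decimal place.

2.5 °C

With temperature the only control, equal density requires T_surf′ = T_deep.
T_surf′ = 22.4 °C.
Cooling required: 24.9 − 22.4 = 2.5 °C.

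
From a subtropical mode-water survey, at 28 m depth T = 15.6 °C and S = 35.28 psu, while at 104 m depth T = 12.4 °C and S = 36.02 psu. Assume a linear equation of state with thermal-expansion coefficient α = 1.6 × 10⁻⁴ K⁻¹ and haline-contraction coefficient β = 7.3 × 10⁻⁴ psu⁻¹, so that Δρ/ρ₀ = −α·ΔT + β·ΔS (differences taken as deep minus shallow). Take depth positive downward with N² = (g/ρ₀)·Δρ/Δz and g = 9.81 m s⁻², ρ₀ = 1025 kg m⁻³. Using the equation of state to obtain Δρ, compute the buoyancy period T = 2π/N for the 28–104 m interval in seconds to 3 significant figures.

539 s

ΔT = -3.2 K, ΔS = +0.74 psu (deep − shallow).
Δρ/ρ₀ = −αΔT + βΔS = 5.12 × 10⁻⁴ + 5.402 × 10⁻⁴ = 1.0522 × 10⁻³, so Δρ ≈ 1.079 kg m⁻³.
N² = (g/ρ₀)·Δρ/Δz = g·(Δρ/ρ₀)/Δz = 9.81 × 1.0522 × 10⁻³ / 76 = 1.3582 × 10⁻⁴ s⁻².
N = √(1.3582 × 10⁻⁴) = 0.011654 rad s⁻¹ → T = 2π/N = 539.14 s ≈ 539 s.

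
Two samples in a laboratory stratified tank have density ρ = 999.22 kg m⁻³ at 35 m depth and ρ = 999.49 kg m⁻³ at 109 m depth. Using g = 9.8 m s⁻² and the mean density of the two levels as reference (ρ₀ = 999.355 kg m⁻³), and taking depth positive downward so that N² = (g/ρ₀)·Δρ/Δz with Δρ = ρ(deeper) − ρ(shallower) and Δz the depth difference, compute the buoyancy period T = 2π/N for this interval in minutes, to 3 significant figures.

17.5 min

Δρ = 999.49 − 999.22 = 0.27 kg m⁻³ over Δz = 109 − 35 = 74 m.
N² = (9.8/999.355) × (0.27/74) = 3.5780 × 10⁻⁵ s⁻².
N = √(3.5780 × 10⁻⁵) = 5.9816 × 10⁻³ rad s⁻¹, so T = 2π/N = 1.0504 × 10³ s = 17.507 min ≈ 17.5 min.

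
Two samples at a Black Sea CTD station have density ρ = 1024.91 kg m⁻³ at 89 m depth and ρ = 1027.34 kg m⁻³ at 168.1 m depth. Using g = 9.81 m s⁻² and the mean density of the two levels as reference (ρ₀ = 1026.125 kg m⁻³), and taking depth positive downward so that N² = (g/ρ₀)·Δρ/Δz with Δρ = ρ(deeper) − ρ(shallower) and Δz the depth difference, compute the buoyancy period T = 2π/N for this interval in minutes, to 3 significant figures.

6.11 min

Δρ = 1027.34 − 1024.91 = 2.43 kg m⁻³ over Δz = 168.1 − 89 = 79.1 m.
N² = (9.81/1026.125) × (2.43/79.1) = 2.9370 × 10⁻⁴ s⁻².
N = √(2.9370 × 10⁻⁴) = 0.017138 rad s⁻¹, so T = 2π/N = 366.62 s = 6.1103 min ≈ 6.11 min.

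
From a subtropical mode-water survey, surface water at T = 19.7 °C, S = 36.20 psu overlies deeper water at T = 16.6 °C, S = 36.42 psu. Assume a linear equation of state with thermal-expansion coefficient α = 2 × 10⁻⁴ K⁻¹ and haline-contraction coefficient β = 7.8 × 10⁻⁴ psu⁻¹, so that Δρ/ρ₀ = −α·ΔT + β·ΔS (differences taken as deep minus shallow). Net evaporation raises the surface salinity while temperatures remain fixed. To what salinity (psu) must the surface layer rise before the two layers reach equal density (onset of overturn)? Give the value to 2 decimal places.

Neutral buoyancy requires −α(T_deep − T_surf) + β(S_deep − S_surf′) = 0.
S_surf′ = S_deep − (α/β)·ΔT = 36.42 − (2 × 10⁻⁴/7.8 × 10⁻⁴)·(-3.1) = 37.2149 psu.
Increase required: 37.2149 − 36.20 = 1.0149 psu.

37.21 psu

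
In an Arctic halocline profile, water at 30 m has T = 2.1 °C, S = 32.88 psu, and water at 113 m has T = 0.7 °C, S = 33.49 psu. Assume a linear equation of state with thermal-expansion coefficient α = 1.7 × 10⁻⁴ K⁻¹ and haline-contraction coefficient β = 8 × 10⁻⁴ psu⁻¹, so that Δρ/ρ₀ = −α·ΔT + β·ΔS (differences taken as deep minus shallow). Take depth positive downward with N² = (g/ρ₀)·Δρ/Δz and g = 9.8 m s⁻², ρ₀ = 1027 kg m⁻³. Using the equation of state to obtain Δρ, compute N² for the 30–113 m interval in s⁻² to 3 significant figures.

8.57 × 10⁻⁵ s⁻²

ΔT = -1.4 K, ΔS = +0.61 psu (deep − shallow).
Δρ/ρ₀ = −αΔT + βΔS = 2.38 × 10⁻⁴ + 4.88 × 10⁻⁴ = 7.26 × 10⁻⁴, so Δρ ≈ 0.7456 kg m⁻³.
N² = (g/ρ₀)·Δρ/Δz = g·(Δρ/ρ₀)/Δz = 9.8 × 7.26 × 10⁻⁴ / 83 = 8.5720 × 10⁻⁵ s⁻² ≈ 8.57 × 10⁻⁵ s⁻².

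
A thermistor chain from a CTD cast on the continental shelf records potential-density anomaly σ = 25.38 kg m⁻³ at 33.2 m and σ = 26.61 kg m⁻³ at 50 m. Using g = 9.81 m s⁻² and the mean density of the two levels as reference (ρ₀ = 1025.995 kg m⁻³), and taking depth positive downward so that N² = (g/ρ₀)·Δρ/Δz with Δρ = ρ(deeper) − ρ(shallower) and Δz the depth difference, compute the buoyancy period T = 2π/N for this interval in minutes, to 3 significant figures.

Δρ = 1026.61 − 1025.38 = 1.23 kg m⁻³ over Δz = 50 − 33.2 = 16.8 m.
N² = (9.81/1025.995) × (1.23/16.8) = 7.0003 × 10⁻⁴ s⁻².
N = √(7.0003 × 10⁻⁴) = 0.026458 rad s⁻¹, so T = 2π/N = 237.48 s = 3.9580 min ≈ 3.96 min.

3.96 min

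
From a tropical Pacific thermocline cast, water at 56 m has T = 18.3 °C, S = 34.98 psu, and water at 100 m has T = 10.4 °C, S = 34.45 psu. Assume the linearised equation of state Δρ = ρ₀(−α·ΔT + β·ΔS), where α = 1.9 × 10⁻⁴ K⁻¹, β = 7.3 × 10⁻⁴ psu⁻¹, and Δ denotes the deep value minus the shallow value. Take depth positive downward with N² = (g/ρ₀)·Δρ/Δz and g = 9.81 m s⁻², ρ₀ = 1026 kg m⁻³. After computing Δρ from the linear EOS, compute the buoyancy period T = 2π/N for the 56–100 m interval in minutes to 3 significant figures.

6.64 min

ΔT = -7.9 K, ΔS = -0.53 psu (deep − shallow).
Δρ/ρ₀ = −αΔT + βΔS = 1.501 × 10⁻³ − 3.869 × 10⁻⁴ = 1.1141 × 10⁻³, so Δρ ≈ 1.143 kg m⁻³.
N² = (g/ρ₀)·Δρ/Δz = g·(Δρ/ρ₀)/Δz = 9.81 × 1.1141 × 10⁻³ / 44 = 2.4839 × 10⁻⁴ s⁻².
N = √(2.4839 × 10⁻⁴) = 0.015760 rad s⁻¹ → T = 2π/N = 398.68 s = 6.6447 min ≈ 6.64 min.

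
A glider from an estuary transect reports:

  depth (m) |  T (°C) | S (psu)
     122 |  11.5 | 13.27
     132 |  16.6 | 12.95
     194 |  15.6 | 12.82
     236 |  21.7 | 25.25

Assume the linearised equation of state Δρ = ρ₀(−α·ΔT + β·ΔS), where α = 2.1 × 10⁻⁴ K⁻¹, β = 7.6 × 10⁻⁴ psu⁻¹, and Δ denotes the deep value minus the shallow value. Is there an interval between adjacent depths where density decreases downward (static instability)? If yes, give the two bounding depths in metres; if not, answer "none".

Evaluate Δρ/ρ₀ = −αΔT + βΔS across each adjacent pair:
  122–132 m: −αΔT+βΔS = −(2.1 × 10⁻⁴)(+5.1)+(7.6 × 10⁻⁴)(-0.32) = -1.3 × 10⁻³ → UNSTABLE
  132–194 m: −αΔT+βΔS = −(2.1 × 10⁻⁴)(-1.0)+(7.6 × 10⁻⁴)(-0.13) = 1.1 × 10⁻⁴ → stable
  194–236 m: −αΔT+βΔS = −(2.1 × 10⁻⁴)(+6.1)+(7.6 × 10⁻⁴)(+12.43) = 8.2 × 10⁻³ → stable
The 122–132 m interval has Δρ < 0: lighter water underlies denser water.

122–132 m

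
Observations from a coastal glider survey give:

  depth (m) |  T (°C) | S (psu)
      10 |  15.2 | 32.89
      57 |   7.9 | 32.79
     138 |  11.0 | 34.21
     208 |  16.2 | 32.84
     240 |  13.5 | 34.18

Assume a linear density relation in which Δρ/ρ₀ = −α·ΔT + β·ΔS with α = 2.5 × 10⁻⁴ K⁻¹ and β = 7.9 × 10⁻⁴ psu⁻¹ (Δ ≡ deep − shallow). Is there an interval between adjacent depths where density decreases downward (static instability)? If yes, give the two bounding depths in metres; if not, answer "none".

Evaluate Δρ/ρ₀ = −αΔT + βΔS across each adjacent pair:
  10–57 m: −αΔT+βΔS = −(2.5 × 10⁻⁴)(-7.3)+(7.9 × 10⁻⁴)(-0.10) = 1.7 × 10⁻³ → stable
  57–138 m: −αΔT+βΔS = −(2.5 × 10⁻⁴)(+3.1)+(7.9 × 10⁻⁴)(+1.42) = 3.5 × 10⁻⁴ → stable
  138–208 m: −αΔT+βΔS = −(2.5 × 10⁻⁴)(+5.2)+(7.9 × 10⁻⁴)(-1.37) = -2.4 × 10⁻³ → UNSTABLE
  208–240 m: −αΔT+βΔS = −(2.5 × 10⁻⁴)(-2.7)+(7.9 × 10⁻⁴)(+1.34) = 1.7 × 10⁻³ → stable
The 138–208 m interval has Δρ < 0: lighter water underlies denser water.

138–208 m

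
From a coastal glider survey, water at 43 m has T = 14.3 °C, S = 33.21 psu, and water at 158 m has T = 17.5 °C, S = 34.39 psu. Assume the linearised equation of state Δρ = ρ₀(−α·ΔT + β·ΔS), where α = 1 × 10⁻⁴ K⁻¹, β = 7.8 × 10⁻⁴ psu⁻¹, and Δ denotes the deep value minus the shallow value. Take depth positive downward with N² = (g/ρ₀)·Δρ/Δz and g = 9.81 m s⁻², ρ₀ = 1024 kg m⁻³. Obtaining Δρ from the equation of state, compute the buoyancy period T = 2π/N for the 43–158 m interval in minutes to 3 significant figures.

ΔT = +3.2 K, ΔS = +1.18 psu (deep − shallow).
Δρ/ρ₀ = −αΔT + βΔS = -3.20 × 10⁻⁴ + 9.204 × 10⁻⁴ = 6.004 × 10⁻⁴, so Δρ ≈ 0.6148 kg m⁻³.
N² = (g/ρ₀)·Δρ/Δz = g·(Δρ/ρ₀)/Δz = 9.81 × 6.004 × 10⁻⁴ / 115 = 5.1217 × 10⁻⁵ s⁻².
N = √(5.1217 × 10⁻⁵) = 7.1566 × 10⁻³ rad s⁻¹ → T = 2π/N = 877.96 s = 14.633 min ≈ 14.6 min.

14.6 min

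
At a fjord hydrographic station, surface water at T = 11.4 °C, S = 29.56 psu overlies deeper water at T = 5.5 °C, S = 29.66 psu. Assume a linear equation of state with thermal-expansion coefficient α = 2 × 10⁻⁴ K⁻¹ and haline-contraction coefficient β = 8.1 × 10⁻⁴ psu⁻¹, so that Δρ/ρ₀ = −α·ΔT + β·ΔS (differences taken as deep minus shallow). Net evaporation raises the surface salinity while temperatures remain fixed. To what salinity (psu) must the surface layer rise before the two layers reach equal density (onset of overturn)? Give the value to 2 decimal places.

31.12 psu

Neutral buoyancy requires −α(T_deep − T_surf) + β(S_deep − S_surf′) = 0.
S_surf′ = S_deep − (α/β)·ΔT = 29.66 − (2 × 10⁻⁴/8.1 × 10⁻⁴)·(-5.9) = 31.1168 psu.
Increase required: 31.1168 − 29.56 = 1.5568 psu.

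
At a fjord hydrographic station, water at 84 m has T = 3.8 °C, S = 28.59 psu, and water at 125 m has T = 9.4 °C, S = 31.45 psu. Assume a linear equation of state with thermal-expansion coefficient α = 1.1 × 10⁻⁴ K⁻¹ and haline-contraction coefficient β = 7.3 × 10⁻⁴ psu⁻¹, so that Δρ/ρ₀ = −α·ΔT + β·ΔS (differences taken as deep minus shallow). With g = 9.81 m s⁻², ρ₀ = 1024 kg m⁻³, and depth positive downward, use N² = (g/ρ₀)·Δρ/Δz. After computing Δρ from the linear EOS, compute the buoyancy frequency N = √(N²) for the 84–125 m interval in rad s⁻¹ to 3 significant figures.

ΔT = +5.6 K, ΔS = +2.86 psu (deep − shallow).
Δρ/ρ₀ = −αΔT + βΔS = -6.16 × 10⁻⁴ + 2.0878 × 10⁻³ = 1.4718 × 10⁻³, so Δρ ≈ 1.507 kg m⁻³.
N² = (g/ρ₀)·Δρ/Δz = g·(Δρ/ρ₀)/Δz = 9.81 × 1.4718 × 10⁻³ / 41 = 3.5216 × 10⁻⁴ s⁻².
N = √(3.5216 × 10⁻⁴) = 0.018766 rad s⁻¹ ≈ 0.0188 rad s⁻¹.

0.0188 rad s⁻¹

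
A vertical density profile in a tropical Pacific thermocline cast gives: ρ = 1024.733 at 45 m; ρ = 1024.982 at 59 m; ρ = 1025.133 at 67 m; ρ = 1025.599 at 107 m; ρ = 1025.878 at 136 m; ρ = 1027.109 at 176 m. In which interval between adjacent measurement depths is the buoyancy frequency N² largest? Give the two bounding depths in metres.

136–176 m

Compute the density gradient over each adjacent pair:
  45–59 m: Δρ/Δz = 0.249/14 = 0.018 kg m⁻⁴
  59–67 m: Δρ/Δz = 0.151/8 = 0.019 kg m⁻⁴
  67–107 m: Δρ/Δz = 0.466/40 = 0.012 kg m⁻⁴
  107–136 m: Δρ/Δz = 0.279/29 = 9.6 × 10⁻³ kg m⁻⁴
  136–176 m: Δρ/Δz = 1.231/40 = 0.031 kg m⁻⁴
The largest gradient is in the 136–176 m interval — the pycnocline.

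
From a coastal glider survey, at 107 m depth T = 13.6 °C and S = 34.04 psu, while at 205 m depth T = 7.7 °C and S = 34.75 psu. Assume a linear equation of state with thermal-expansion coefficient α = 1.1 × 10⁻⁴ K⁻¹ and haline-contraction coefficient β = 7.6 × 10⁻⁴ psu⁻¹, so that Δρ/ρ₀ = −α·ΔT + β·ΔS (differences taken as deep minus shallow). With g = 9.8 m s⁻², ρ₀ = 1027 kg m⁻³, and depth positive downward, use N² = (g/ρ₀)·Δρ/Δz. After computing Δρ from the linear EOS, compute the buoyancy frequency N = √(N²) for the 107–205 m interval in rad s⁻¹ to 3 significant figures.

0.0109 rad s⁻¹

ΔT = -5.9 K, ΔS = +0.71 psu (deep − shallow).
Δρ/ρ₀ = −αΔT + βΔS = 6.49 × 10⁻⁴ + 5.396 × 10⁻⁴ = 1.1886 × 10⁻³, so Δρ ≈ 1.221 kg m⁻³.
N² = (g/ρ₀)·Δρ/Δz = g·(Δρ/ρ₀)/Δz = 9.8 × 1.1886 × 10⁻³ / 98 = 1.1886 × 10⁻⁴ s⁻².
N = √(1.1886 × 10⁻⁴) = 0.010902 rad s⁻¹ ≈ 0.0109 rad s⁻¹.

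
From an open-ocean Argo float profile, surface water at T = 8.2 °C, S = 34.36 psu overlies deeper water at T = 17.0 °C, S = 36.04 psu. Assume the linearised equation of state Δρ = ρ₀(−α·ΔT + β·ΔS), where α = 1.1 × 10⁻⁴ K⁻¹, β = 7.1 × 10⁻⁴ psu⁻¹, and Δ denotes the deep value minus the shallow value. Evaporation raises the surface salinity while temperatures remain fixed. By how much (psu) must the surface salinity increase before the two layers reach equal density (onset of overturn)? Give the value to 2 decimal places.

0.32 psu

Neutral buoyancy requires −α(T_deep − T_surf) + β(S_deep − S_surf′) = 0.
S_surf′ = S_deep − (α/β)·ΔT = 36.04 − (1.1 × 10⁻⁴/7.1 × 10⁻⁴)·(+8.8) = 34.6766 psu.
Increase required: 34.6766 − 34.36 = 0.3166 psu.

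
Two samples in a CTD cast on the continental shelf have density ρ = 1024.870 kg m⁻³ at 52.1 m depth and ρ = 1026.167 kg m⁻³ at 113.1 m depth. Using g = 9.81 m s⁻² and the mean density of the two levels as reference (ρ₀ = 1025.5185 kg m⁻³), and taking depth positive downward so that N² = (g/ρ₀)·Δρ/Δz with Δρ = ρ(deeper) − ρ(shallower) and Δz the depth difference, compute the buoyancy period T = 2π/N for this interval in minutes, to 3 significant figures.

Δρ = 1026.167 − 1024.870 = 1.297 kg m⁻³ over Δz = 113.1 − 52.1 = 61 m.
N² = (9.81/1025.5185) × (1.297/61) = 2.0339 × 10⁻⁴ s⁻².
N = √(2.0339 × 10⁻⁴) = 0.014261 rad s⁻¹, so T = 2π/N = 440.59 s = 7.3432 min ≈ 7.34 min.

7.34 min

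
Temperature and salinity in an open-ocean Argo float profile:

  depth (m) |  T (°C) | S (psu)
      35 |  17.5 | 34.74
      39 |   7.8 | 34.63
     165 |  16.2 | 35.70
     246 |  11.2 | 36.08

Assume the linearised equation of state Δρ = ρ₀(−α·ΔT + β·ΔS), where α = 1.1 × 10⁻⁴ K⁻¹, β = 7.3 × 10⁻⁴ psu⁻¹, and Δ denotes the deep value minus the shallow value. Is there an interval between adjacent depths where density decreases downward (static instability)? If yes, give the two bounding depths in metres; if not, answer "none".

Evaluate Δρ/ρ₀ = −αΔT + βΔS across each adjacent pair:
  35–39 m: −αΔT+βΔS = −(1.1 × 10⁻⁴)(-9.7)+(7.3 × 10⁻⁴)(-0.11) = 9.9 × 10⁻⁴ → stable
  39–165 m: −αΔT+βΔS = −(1.1 × 10⁻⁴)(+8.4)+(7.3 × 10⁻⁴)(+1.07) = -1.4 × 10⁻⁴ → UNSTABLE
  165–246 m: −αΔT+βΔS = −(1.1 × 10⁻⁴)(-5.0)+(7.3 × 10⁻⁴)(+0.38) = 8.3 × 10⁻⁴ → stable
The 39–165 m interval has Δρ < 0: lighter water underlies denser water.

39–165 m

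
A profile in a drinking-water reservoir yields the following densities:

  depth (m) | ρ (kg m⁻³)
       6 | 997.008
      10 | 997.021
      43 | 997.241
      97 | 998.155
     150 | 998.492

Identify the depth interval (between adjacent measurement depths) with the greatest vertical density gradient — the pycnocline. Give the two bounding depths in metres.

43–97 m

Compute the density gradient over each adjacent pair:
  6–10 m: Δρ/Δz = 0.013/4 = 3.2 × 10⁻³ kg m⁻⁴
  10–43 m: Δρ/Δz = 0.220/33 = 6.7 × 10⁻³ kg m⁻⁴
  43–97 m: Δρ/Δz = 0.914/54 = 0.017 kg m⁻⁴
  97–150 m: Δρ/Δz = 0.337/53 = 6.4 × 10⁻³ kg m⁻⁴
The largest gradient is in the 43–97 m interval — the pycnocline.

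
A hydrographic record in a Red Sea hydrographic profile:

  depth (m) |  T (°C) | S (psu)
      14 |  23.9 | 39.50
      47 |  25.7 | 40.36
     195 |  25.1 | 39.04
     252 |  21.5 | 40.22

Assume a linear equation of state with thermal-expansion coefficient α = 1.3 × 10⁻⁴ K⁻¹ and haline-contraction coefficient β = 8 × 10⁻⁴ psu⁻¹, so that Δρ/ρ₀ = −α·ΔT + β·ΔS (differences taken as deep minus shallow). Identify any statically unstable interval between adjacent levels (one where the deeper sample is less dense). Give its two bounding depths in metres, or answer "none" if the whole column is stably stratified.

47–195 m

Evaluate Δρ/ρ₀ = −αΔT + βΔS across each adjacent pair:
  14–47 m: −αΔT+βΔS = −(1.3 × 10⁻⁴)(+1.8)+(8 × 10⁻⁴)(+0.86) = 4.5 × 10⁻⁴ → stable
  47–195 m: −αΔT+βΔS = −(1.3 × 10⁻⁴)(-0.6)+(8 × 10⁻⁴)(-1.32) = -9.8 × 10⁻⁴ → UNSTABLE
  195–252 m: −αΔT+βΔS = −(1.3 × 10⁻⁴)(-3.6)+(8 × 10⁻⁴)(+1.18) = 1.4 × 10⁻³ → stable
The 47–195 m interval has Δρ < 0: lighter water underlies denser water.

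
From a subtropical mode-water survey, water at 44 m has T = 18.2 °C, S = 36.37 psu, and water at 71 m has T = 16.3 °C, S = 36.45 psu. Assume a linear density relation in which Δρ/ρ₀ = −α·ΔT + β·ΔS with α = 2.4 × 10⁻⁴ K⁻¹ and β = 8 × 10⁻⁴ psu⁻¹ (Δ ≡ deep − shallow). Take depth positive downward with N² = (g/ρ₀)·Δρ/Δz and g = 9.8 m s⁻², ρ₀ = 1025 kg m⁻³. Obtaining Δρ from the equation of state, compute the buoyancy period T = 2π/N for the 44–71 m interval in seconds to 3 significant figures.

ΔT = -1.9 K, ΔS = +0.08 psu (deep − shallow).
Δρ/ρ₀ = −αΔT + βΔS = 4.56 × 10⁻⁴ + 6.40 × 10⁻⁵ = 5.20 × 10⁻⁴, so Δρ ≈ 0.5330 kg m⁻³.
N² = (g/ρ₀)·Δρ/Δz = g·(Δρ/ρ₀)/Δz = 9.8 × 5.20 × 10⁻⁴ / 27 = 1.8874 × 10⁻⁴ s⁻².
N = √(1.8874 × 10⁻⁴) = 0.013738 rad s⁻¹ → T = 2π/N = 457.36 s ≈ 457 s.

457 s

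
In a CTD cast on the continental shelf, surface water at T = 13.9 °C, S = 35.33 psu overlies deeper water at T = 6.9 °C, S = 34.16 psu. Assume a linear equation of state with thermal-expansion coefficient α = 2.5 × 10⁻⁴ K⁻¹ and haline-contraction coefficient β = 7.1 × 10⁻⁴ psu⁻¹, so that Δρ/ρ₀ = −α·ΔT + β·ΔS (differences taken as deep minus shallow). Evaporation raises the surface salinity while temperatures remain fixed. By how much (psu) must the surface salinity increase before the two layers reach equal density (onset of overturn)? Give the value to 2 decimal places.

1.29 psu

Neutral buoyancy requires −α(T_deep − T_surf) + β(S_deep − S_surf′) = 0.
S_surf′ = S_deep − (α/β)·ΔT = 34.16 − (2.5 × 10⁻⁴/7.1 × 10⁻⁴)·(-7.0) = 36.6248 psu.
Increase required: 36.6248 − 35.33 = 1.2948 psu.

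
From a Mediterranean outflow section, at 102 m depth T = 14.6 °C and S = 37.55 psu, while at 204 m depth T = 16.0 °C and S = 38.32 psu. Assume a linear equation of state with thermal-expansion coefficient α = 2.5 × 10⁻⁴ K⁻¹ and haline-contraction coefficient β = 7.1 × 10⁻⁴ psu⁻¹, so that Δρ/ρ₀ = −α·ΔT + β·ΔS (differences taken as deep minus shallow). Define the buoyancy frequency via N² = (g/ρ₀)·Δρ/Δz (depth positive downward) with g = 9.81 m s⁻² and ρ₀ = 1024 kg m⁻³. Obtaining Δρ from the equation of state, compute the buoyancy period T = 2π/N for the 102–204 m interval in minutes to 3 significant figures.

ΔT = +1.4 K, ΔS = +0.77 psu (deep − shallow).
Δρ/ρ₀ = −αΔT + βΔS = -3.50 × 10⁻⁴ + 5.467 × 10⁻⁴ = 1.967 × 10⁻⁴, so Δρ ≈ 0.2014 kg m⁻³.
N² = (g/ρ₀)·Δρ/Δz = g·(Δρ/ρ₀)/Δz = 9.81 × 1.967 × 10⁻⁴ / 102 = 1.8918 × 10⁻⁵ s⁻².
N = √(1.8918 × 10⁻⁵) = 4.3495 × 10⁻³ rad s⁻¹ → T = 2π/N = 1.4446 × 10³ s = 24.077 min ≈ 24.1 min.

24.1 min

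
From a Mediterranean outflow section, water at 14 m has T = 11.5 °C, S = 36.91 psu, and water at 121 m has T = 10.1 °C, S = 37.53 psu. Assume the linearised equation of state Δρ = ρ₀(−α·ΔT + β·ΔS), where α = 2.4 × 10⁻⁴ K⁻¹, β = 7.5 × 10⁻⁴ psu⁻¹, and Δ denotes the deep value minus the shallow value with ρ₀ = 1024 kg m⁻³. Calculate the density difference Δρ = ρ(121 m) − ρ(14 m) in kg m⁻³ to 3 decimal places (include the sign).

ΔT = -1.4 K, ΔS = +0.62 psu (deep − shallow).
Δρ/ρ₀ = −(2.4 × 10⁻⁴)(-1.4) + (7.5 × 10⁻⁴)(+0.62) = 8.01 × 10⁻⁴.
Δρ = 1024 × (8.01 × 10⁻⁴) = +0.820 kg m⁻³.
Positive Δρ: denser below, stable.

+0.820 kg m⁻³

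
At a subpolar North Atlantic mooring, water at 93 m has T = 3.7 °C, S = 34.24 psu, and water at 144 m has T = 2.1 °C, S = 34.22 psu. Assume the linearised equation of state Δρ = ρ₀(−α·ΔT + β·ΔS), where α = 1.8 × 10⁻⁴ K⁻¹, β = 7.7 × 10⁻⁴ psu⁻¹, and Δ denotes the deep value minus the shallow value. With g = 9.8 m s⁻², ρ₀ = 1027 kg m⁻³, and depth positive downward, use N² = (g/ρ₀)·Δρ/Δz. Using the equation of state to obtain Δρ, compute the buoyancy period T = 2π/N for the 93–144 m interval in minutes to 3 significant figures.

ΔT = -1.6 K, ΔS = -0.02 psu (deep − shallow).
Δρ/ρ₀ = −αΔT + βΔS = 2.88 × 10⁻⁴ − 1.54 × 10⁻⁵ = 2.726 × 10⁻⁴, so Δρ ≈ 0.2800 kg m⁻³.
N² = (g/ρ₀)·Δρ/Δz = g·(Δρ/ρ₀)/Δz = 9.8 × 2.726 × 10⁻⁴ / 51 = 5.2382 × 10⁻⁵ s⁻².
N = √(5.2382 × 10⁻⁵) = 7.2375 × 10⁻³ rad s⁻¹ → T = 2π/N = 868.14 s = 14.469 min ≈ 14.5 min.

14.5 min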